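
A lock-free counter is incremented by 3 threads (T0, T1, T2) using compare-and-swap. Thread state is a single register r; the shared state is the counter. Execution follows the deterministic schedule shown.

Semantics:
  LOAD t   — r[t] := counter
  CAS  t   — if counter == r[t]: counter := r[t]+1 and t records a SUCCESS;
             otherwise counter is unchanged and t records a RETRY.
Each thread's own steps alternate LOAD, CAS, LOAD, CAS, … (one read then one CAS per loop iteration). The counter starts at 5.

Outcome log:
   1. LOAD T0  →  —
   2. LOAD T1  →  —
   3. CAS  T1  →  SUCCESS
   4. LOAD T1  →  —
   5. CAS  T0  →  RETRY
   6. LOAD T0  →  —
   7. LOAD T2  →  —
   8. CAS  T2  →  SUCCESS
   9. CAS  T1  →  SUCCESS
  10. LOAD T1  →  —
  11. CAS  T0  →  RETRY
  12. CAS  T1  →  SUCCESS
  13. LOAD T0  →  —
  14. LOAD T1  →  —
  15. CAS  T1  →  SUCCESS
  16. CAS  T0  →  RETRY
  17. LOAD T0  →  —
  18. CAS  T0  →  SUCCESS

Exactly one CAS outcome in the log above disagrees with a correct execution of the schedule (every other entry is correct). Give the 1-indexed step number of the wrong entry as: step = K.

Re-executing:
   1) LOAD T0:  M=5  r_T0=5
   2) LOAD T1:  M=5  r_T1=5
   3) CAS  T1:  M=6  r_T1=5 ✓
   4) LOAD T1:  M=6  r_T1=6
   5) CAS  T0:  M=6  r_T0=5 ✗
   6) LOAD T0:  M=6  r_T0=6
   7) LOAD T2:  M=6  r_T2=6
   8) CAS  T2:  M=7  r_T2=6 ✓
   9) CAS  T1:  M=7  r_T1=6 ✗
  10) LOAD T1:  M=7  r_T1=7
  11) CAS  T0:  M=7  r_T0=6 ✗
  12) CAS  T1:  M=8  r_T1=7 ✓
  13) LOAD T0:  M=8  r_T0=8
  14) LOAD T1:  M=8  r_T1=8
  15) CAS  T1:  M=9  r_T1=8 ✓
  16) CAS  T0:  M=9  r_T0=8 ✗
  17) LOAD T0:  M=9  r_T0=9
  18) CAS  T0:  M=10  r_T0=9 ✓
Flip is step 9.

step = 9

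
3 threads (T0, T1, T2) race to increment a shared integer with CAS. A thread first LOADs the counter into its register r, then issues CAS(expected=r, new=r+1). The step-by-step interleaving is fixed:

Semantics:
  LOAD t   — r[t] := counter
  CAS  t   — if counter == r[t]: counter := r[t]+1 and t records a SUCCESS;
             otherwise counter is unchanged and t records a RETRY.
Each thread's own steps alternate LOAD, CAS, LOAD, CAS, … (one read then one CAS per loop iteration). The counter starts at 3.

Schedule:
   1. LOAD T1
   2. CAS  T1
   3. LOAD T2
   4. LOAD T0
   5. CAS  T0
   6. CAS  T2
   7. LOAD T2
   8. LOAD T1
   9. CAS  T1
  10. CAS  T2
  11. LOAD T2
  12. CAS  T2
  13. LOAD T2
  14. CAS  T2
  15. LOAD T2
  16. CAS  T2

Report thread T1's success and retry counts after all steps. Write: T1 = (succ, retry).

T1 = (2, 0)

   1) LOAD T1:  M=3  r_T1=3
   2) CAS  T1:  M=4  r_T1=3 ✓
   3) LOAD T2:  M=4  r_T2=4
   4) LOAD T0:  M=4  r_T0=4
   5) CAS  T0:  M=5  r_T0=4 ✓
   6) CAS  T2:  M=5  r_T2=4 ✗
   7) LOAD T2:  M=5  r_T2=5
   8) LOAD T1:  M=5  r_T1=5
   9) CAS  T1:  M=6  r_T1=5 ✓
  10) CAS  T2:  M=6  r_T2=5 ✗
  11) LOAD T2:  M=6  r_T2=6
  12) CAS  T2:  M=7  r_T2=6 ✓
  13) LOAD T2:  M=7  r_T2=7
  14) CAS  T2:  M=8  r_T2=7 ✓
  15) LOAD T2:  M=8  r_T2=8
  16) CAS  T2:  M=9  r_T2=8 ✓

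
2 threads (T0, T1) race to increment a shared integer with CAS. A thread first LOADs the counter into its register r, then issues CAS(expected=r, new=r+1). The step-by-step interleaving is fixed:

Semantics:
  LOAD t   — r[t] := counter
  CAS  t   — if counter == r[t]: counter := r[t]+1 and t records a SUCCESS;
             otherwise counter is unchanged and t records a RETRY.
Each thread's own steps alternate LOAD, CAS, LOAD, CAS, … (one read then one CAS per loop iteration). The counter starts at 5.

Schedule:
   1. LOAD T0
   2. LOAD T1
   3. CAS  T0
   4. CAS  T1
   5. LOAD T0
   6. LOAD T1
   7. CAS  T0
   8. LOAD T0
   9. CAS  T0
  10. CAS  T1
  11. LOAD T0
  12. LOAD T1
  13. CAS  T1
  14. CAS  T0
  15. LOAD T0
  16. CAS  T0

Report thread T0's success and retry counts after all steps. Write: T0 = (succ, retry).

[1] T0.load  rd  (counter 5, T0.r 5)
[2] T1.load  rd  (counter 5, T1.r 5)
[3] T0.cas  hit  (counter 6, T0.r 5)
[4] T1.cas  miss  (counter 6, T1.r 5)
[5] T0.load  rd  (counter 6, T0.r 6)
[6] T1.load  rd  (counter 6, T1.r 6)
[7] T0.cas  hit  (counter 7, T0.r 6)
[8] T0.load  rd  (counter 7, T0.r 7)
[9] T0.cas  hit  (counter 8, T0.r 7)
[10] T1.cas  miss  (counter 8, T1.r 6)
[11] T0.load  rd  (counter 8, T0.r 8)
[12] T1.load  rd  (counter 8, T1.r 8)
[13] T1.cas  hit  (counter 9, T1.r 8)
[14] T0.cas  miss  (counter 9, T0.r 8)
[15] T0.load  rd  (counter 9, T0.r 9)
[16] T0.cas  hit  (counter 10, T0.r 9)

T0 = (4, 1)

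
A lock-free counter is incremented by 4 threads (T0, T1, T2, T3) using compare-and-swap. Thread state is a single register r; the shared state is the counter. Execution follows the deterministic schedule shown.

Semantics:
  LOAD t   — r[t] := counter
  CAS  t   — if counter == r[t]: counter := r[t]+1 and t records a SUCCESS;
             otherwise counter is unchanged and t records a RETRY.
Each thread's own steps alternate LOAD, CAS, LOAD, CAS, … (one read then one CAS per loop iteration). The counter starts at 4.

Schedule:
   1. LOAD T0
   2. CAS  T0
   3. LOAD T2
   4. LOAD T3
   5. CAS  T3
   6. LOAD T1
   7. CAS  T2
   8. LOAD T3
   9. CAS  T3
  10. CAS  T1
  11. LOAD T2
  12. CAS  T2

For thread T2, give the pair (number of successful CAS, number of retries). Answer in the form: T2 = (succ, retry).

   1) LOAD T0:  M=4  r_T0=4
   2) CAS  T0:  M=5  r_T0=4 ✓
   3) LOAD T2:  M=5  r_T2=5
   4) LOAD T3:  M=5  r_T3=5
   5) CAS  T3:  M=6  r_T3=5 ✓
   6) LOAD T1:  M=6  r_T1=6
   7) CAS  T2:  M=6  r_T2=5 ✗
   8) LOAD T3:  M=6  r_T3=6
   9) CAS  T3:  M=7  r_T3=6 ✓
  10) CAS  T1:  M=7  r_T1=6 ✗
  11) LOAD T2:  M=7  r_T2=7
  12) CAS  T2:  M=8  r_T2=7 ✓

T2 = (1, 1)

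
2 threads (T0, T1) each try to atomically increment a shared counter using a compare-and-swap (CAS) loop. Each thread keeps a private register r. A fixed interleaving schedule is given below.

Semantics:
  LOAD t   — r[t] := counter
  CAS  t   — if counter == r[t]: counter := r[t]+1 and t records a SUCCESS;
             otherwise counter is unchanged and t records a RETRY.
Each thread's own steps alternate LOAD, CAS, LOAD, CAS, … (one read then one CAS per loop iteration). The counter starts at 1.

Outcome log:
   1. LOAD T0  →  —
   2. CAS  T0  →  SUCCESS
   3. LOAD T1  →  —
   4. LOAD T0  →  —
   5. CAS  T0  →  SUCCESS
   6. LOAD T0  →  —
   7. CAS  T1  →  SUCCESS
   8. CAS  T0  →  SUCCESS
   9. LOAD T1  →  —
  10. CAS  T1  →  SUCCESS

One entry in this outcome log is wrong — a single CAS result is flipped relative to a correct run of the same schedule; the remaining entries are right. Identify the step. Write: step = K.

Correct run:
step 1: T0 LOAD ⇒ load; ctr=1 reg=1
step 2: T0 CAS ⇒ ok; ctr=2 reg=1
step 3: T1 LOAD ⇒ load; ctr=2 reg=2
step 4: T0 LOAD ⇒ load; ctr=2 reg=2
step 5: T0 CAS ⇒ ok; ctr=3 reg=2
step 6: T0 LOAD ⇒ load; ctr=3 reg=3
step 7: T1 CAS ⇒ retry; ctr=3 reg=2
step 8: T0 CAS ⇒ ok; ctr=4 reg=3
step 9: T1 LOAD ⇒ load; ctr=4 reg=4
step 10: T1 CAS ⇒ ok; ctr=5 reg=4
Mismatch at 7.

step = 7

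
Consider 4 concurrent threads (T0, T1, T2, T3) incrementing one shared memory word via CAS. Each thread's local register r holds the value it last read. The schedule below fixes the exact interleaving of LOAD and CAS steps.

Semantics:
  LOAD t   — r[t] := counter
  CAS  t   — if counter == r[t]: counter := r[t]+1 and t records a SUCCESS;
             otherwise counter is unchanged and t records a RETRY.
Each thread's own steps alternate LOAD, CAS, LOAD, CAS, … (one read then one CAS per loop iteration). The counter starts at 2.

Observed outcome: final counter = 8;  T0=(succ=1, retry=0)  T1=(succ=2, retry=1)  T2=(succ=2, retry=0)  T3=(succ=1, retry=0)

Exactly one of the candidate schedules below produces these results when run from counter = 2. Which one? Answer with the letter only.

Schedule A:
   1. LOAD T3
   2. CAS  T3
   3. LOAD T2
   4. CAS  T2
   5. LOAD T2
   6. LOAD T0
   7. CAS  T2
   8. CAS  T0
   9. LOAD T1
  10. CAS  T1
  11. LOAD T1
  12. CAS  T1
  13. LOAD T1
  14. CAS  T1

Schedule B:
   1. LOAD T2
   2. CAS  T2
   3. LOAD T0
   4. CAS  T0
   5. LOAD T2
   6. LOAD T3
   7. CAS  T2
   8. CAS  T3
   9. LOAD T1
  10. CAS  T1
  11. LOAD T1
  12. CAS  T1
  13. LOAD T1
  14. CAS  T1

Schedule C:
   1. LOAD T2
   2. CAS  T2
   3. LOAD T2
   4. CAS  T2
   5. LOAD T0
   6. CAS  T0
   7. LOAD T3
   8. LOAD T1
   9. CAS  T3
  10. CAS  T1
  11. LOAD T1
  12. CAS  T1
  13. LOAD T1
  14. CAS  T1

C

Simulating candidate C:
#1 T2 reads 2
#2 T2 CAS(2→3) writes; counter now 3
#3 T2 reads 3
#4 T2 CAS(3→4) writes; counter now 4
#5 T0 reads 4
#6 T0 CAS(4→5) writes; counter now 5
#7 T3 reads 5
#8 T1 reads 5
#9 T3 CAS(5→6) writes; counter now 6
#10 T1 CAS(5→6) fails; counter now 6
#11 T1 reads 6
#12 T1 CAS(6→7) writes; counter now 7
#13 T1 reads 7
#14 T1 CAS(7→8) writes; counter now 8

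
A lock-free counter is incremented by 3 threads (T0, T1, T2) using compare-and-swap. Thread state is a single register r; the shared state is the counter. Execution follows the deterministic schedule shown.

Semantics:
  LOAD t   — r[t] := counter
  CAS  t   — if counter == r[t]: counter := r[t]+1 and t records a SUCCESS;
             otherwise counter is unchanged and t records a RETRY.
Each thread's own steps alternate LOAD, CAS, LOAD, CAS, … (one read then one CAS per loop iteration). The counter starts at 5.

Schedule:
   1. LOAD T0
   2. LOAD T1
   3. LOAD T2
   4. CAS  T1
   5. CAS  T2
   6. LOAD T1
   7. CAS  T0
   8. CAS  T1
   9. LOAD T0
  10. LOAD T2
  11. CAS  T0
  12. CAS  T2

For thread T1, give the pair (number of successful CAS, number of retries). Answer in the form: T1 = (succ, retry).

T1 = (2, 0)

[1] T0.load  rd  (counter 5, T0.r 5)
[2] T1.load  rd  (counter 5, T1.r 5)
[3] T2.load  rd  (counter 5, T2.r 5)
[4] T1.cas  hit  (counter 6, T1.r 5)
[5] T2.cas  miss  (counter 6, T2.r 5)
[6] T1.load  rd  (counter 6, T1.r 6)
[7] T0.cas  miss  (counter 6, T0.r 5)
[8] T1.cas  hit  (counter 7, T1.r 6)
[9] T0.load  rd  (counter 7, T0.r 7)
[10] T2.load  rd  (counter 7, T2.r 7)
[11] T0.cas  hit  (counter 8, T0.r 7)
[12] T2.cas  miss  (counter 8, T2.r 7)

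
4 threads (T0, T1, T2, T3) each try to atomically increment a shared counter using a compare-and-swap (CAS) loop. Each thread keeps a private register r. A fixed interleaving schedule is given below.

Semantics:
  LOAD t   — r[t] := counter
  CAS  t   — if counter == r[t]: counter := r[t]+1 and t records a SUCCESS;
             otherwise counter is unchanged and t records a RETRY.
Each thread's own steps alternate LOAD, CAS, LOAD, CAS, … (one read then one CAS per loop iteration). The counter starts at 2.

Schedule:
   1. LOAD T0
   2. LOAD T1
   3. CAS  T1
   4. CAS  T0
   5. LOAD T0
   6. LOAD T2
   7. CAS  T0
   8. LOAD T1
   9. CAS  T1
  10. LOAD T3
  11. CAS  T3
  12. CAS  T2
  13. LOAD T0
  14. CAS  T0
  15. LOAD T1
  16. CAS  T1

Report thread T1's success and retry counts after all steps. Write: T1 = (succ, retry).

T1 = (3, 0)

#1 T0 reads 2
#2 T1 reads 2
#3 T1 CAS(2→3) writes; counter now 3
#4 T0 CAS(2→3) fails; counter now 3
#5 T0 reads 3
#6 T2 reads 3
#7 T0 CAS(3→4) writes; counter now 4
#8 T1 reads 4
#9 T1 CAS(4→5) writes; counter now 5
#10 T3 reads 5
#11 T3 CAS(5→6) writes; counter now 6
#12 T2 CAS(3→4) fails; counter now 6
#13 T0 reads 6
#14 T0 CAS(6→7) writes; counter now 7
#15 T1 reads 7
#16 T1 CAS(7→8) writes; counter now 8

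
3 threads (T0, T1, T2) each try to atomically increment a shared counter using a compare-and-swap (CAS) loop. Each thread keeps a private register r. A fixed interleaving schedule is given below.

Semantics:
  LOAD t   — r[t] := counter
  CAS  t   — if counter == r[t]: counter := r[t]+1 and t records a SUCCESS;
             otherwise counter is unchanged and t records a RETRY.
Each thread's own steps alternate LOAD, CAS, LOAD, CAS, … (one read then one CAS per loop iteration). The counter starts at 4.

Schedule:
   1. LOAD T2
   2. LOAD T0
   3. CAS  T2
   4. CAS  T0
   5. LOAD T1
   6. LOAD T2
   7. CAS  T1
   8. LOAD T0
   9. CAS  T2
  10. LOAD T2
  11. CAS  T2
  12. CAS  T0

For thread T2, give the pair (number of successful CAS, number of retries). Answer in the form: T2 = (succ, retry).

T2 = (2, 1)

[1] T2.load  rd  (counter 4, T2.r 4)
[2] T0.load  rd  (counter 4, T0.r 4)
[3] T2.cas  hit  (counter 5, T2.r 4)
[4] T0.cas  miss  (counter 5, T0.r 4)
[5] T1.load  rd  (counter 5, T1.r 5)
[6] T2.load  rd  (counter 5, T2.r 5)
[7] T1.cas  hit  (counter 6, T1.r 5)
[8] T0.load  rd  (counter 6, T0.r 6)
[9] T2.cas  miss  (counter 6, T2.r 5)
[10] T2.load  rd  (counter 6, T2.r 6)
[11] T2.cas  hit  (counter 7, T2.r 6)
[12] T0.cas  miss  (counter 7, T0.r 6)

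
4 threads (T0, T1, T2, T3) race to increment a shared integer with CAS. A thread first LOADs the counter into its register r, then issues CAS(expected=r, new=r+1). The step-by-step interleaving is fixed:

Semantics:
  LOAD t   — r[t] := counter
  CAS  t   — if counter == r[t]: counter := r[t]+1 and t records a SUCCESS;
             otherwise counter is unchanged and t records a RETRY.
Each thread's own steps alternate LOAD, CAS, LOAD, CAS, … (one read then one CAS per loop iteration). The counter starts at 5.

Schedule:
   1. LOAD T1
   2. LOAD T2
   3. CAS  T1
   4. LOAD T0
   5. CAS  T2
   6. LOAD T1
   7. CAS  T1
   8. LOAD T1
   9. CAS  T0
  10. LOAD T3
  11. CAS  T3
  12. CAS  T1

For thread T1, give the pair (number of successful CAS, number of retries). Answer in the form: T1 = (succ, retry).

T1 = (2, 1)

   1) LOAD T1:  M=5  r_T1=5
   2) LOAD T2:  M=5  r_T2=5
   3) CAS  T1:  M=6  r_T1=5 ✓
   4) LOAD T0:  M=6  r_T0=6
   5) CAS  T2:  M=6  r_T2=5 ✗
   6) LOAD T1:  M=6  r_T1=6
   7) CAS  T1:  M=7  r_T1=6 ✓
   8) LOAD T1:  M=7  r_T1=7
   9) CAS  T0:  M=7  r_T0=6 ✗
  10) LOAD T3:  M=7  r_T3=7
  11) CAS  T3:  M=8  r_T3=7 ✓
  12) CAS  T1:  M=8  r_T1=7 ✗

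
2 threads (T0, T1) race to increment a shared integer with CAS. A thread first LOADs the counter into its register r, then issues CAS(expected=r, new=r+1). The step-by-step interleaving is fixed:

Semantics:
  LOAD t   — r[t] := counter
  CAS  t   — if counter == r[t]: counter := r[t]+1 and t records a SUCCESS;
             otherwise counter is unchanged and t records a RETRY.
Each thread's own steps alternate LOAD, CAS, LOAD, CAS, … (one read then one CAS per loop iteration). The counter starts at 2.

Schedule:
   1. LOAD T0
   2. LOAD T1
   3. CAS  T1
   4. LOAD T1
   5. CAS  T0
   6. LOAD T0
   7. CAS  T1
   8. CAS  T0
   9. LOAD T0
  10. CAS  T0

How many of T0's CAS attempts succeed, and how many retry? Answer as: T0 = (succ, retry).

   1) LOAD T0:  M=2  r_T0=2
   2) LOAD T1:  M=2  r_T1=2
   3) CAS  T1:  M=3  r_T1=2 ✓
   4) LOAD T1:  M=3  r_T1=3
   5) CAS  T0:  M=3  r_T0=2 ✗
   6) LOAD T0:  M=3  r_T0=3
   7) CAS  T1:  M=4  r_T1=3 ✓
   8) CAS  T0:  M=4  r_T0=3 ✗
   9) LOAD T0:  M=4  r_T0=4
  10) CAS  T0:  M=5  r_T0=4 ✓

T0 = (1, 2)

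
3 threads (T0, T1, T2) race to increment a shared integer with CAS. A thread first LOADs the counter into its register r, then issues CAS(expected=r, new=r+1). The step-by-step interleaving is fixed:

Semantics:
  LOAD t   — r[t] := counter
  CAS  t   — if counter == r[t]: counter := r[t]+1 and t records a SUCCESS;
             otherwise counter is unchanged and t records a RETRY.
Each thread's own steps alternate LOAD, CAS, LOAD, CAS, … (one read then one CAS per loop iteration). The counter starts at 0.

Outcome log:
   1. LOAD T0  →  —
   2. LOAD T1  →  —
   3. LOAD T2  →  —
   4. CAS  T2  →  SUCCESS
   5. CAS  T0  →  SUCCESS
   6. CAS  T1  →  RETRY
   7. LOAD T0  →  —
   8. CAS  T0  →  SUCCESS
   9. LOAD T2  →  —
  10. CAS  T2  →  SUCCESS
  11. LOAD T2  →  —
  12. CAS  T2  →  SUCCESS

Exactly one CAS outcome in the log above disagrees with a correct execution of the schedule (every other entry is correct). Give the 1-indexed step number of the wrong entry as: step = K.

step = 5

Correct run:
#1 T0 reads 0
#2 T1 reads 0
#3 T2 reads 0
#4 T2 CAS(0→1) writes; counter now 1
#5 T0 CAS(0→1) fails; counter now 1
#6 T1 CAS(0→1) fails; counter now 1
#7 T0 reads 1
#8 T0 CAS(1→2) writes; counter now 2
#9 T2 reads 2
#10 T2 CAS(2→3) writes; counter now 3
#11 T2 reads 3
#12 T2 CAS(3→4) writes; counter now 4
Mismatch at 5.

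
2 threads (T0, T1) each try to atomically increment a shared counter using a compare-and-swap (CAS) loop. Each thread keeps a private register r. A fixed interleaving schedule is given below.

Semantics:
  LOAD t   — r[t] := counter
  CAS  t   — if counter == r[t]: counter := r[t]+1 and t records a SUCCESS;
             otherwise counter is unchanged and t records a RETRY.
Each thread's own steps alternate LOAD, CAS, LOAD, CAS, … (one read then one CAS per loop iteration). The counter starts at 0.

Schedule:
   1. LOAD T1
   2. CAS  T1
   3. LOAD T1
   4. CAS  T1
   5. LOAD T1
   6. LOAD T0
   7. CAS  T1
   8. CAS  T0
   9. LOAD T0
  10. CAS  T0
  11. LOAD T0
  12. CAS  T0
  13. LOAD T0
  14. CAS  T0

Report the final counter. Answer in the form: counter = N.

1. LOAD T1 → mem=0 r[T1]=0 [LOAD]
2. CAS T1 → mem=1 r[T1]=0 [OK]
3. LOAD T1 → mem=1 r[T1]=1 [LOAD]
4. CAS T1 → mem=2 r[T1]=1 [OK]
5. LOAD T1 → mem=2 r[T1]=2 [LOAD]
6. LOAD T0 → mem=2 r[T0]=2 [LOAD]
7. CAS T1 → mem=3 r[T1]=2 [OK]
8. CAS T0 → mem=3 r[T0]=2 [RETRY]
9. LOAD T0 → mem=3 r[T0]=3 [LOAD]
10. CAS T0 → mem=4 r[T0]=3 [OK]
11. LOAD T0 → mem=4 r[T0]=4 [LOAD]
12. CAS T0 → mem=5 r[T0]=4 [OK]
13. LOAD T0 → mem=5 r[T0]=5 [LOAD]
14. CAS T0 → mem=6 r[T0]=5 [OK]

counter = 6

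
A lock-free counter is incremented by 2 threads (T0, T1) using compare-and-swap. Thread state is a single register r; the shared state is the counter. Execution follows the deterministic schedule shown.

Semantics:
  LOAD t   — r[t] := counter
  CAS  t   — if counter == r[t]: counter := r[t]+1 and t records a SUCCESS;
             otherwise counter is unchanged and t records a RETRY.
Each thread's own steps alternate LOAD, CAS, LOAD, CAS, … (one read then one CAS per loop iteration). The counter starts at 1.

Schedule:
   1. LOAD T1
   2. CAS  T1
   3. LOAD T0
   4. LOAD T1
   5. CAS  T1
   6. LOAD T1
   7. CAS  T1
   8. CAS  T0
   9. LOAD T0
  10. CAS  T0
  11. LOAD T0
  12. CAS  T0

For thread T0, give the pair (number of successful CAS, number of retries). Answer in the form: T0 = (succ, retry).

T0 = (2, 1)

T1 LOAD — after: cnt=1, r=1 — load
T1 CAS — after: cnt=2, r=1 — ok
T0 LOAD — after: cnt=2, r=2 — load
T1 LOAD — after: cnt=2, r=2 — load
T1 CAS — after: cnt=3, r=2 — ok
T1 LOAD — after: cnt=3, r=3 — load
T1 CAS — after: cnt=4, r=3 — ok
T0 CAS — after: cnt=4, r=2 — retry
T0 LOAD — after: cnt=4, r=4 — load
T0 CAS — after: cnt=5, r=4 — ok
T0 LOAD — after: cnt=5, r=5 — load
T0 CAS — after: cnt=6, r=5 — ok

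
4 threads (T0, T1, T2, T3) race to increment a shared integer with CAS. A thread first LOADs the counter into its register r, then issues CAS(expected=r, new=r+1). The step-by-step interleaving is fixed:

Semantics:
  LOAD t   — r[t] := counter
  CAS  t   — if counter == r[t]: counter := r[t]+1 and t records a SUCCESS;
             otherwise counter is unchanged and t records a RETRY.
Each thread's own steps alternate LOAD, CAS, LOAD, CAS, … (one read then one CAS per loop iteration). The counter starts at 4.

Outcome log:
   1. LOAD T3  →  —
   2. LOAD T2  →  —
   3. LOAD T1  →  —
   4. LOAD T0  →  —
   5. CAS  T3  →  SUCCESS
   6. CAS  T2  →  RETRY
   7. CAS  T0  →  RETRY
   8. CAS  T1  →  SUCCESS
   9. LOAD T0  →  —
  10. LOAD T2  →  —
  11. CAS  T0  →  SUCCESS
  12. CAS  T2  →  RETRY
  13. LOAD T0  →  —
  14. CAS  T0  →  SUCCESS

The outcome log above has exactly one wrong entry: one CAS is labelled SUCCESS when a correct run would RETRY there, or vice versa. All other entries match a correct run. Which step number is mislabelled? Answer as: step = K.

Reference trace:
step 1: T3 LOAD ⇒ load; ctr=4 reg=4
step 2: T2 LOAD ⇒ load; ctr=4 reg=4
step 3: T1 LOAD ⇒ load; ctr=4 reg=4
step 4: T0 LOAD ⇒ load; ctr=4 reg=4
step 5: T3 CAS ⇒ ok; ctr=5 reg=4
step 6: T2 CAS ⇒ retry; ctr=5 reg=4
step 7: T0 CAS ⇒ retry; ctr=5 reg=4
step 8: T1 CAS ⇒ retry; ctr=5 reg=4
step 9: T0 LOAD ⇒ load; ctr=5 reg=5
step 10: T2 LOAD ⇒ load; ctr=5 reg=5
step 11: T0 CAS ⇒ ok; ctr=6 reg=5
step 12: T2 CAS ⇒ retry; ctr=6 reg=5
step 13: T0 LOAD ⇒ load; ctr=6 reg=6
step 14: T0 CAS ⇒ ok; ctr=7 reg=6
Mismatch at 8.

step = 8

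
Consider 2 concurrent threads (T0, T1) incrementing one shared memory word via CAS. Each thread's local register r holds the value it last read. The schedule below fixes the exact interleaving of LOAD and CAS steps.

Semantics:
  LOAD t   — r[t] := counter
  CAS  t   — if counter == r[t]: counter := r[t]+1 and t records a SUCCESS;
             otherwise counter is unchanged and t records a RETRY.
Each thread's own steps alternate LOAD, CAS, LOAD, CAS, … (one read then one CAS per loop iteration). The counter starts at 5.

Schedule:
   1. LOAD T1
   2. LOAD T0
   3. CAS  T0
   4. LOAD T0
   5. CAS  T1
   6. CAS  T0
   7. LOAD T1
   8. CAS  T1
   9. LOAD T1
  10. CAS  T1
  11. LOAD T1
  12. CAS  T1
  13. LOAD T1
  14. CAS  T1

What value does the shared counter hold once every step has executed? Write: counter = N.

counter = 11

   1) LOAD T1:  M=5  r_T1=5
   2) LOAD T0:  M=5  r_T0=5
   3) CAS  T0:  M=6  r_T0=5 ✓
   4) LOAD T0:  M=6  r_T0=6
   5) CAS  T1:  M=6  r_T1=5 ✗
   6) CAS  T0:  M=7  r_T0=6 ✓
   7) LOAD T1:  M=7  r_T1=7
   8) CAS  T1:  M=8  r_T1=7 ✓
   9) LOAD T1:  M=8  r_T1=8
  10) CAS  T1:  M=9  r_T1=8 ✓
  11) LOAD T1:  M=9  r_T1=9
  12) CAS  T1:  M=10  r_T1=9 ✓
  13) LOAD T1:  M=10  r_T1=10
  14) CAS  T1:  M=11  r_T1=10 ✓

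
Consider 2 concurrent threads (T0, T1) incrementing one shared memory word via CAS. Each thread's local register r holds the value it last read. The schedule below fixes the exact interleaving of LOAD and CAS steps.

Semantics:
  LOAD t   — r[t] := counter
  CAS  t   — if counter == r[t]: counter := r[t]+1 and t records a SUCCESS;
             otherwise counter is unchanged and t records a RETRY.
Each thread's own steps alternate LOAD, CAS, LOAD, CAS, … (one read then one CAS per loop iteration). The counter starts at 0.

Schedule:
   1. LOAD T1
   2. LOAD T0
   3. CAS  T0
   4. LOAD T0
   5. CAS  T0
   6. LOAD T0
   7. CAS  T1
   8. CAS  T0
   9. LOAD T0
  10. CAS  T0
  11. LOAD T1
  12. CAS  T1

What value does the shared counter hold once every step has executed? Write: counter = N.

T1 LOAD — after: cnt=0, r=0 — load
T0 LOAD — after: cnt=0, r=0 — load
T0 CAS — after: cnt=1, r=0 — ok
T0 LOAD — after: cnt=1, r=1 — load
T0 CAS — after: cnt=2, r=1 — ok
T0 LOAD — after: cnt=2, r=2 — load
T1 CAS — after: cnt=2, r=0 — retry
T0 CAS — after: cnt=3, r=2 — ok
T0 LOAD — after: cnt=3, r=3 — load
T0 CAS — after: cnt=4, r=3 — ok
T1 LOAD — after: cnt=4, r=4 — load
T1 CAS — after: cnt=5, r=4 — ok

counter = 5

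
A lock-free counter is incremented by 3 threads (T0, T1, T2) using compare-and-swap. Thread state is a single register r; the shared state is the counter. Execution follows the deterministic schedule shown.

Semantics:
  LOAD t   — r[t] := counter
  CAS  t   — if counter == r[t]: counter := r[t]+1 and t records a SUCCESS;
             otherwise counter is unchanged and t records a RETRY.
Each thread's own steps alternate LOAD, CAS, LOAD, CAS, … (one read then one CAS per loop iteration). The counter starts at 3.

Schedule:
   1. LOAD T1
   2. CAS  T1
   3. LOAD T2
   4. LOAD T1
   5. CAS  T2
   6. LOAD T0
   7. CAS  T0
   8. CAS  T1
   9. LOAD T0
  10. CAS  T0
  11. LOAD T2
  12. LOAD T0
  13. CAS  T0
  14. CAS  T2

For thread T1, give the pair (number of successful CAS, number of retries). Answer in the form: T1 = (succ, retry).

T1 = (1, 1)

[1] T1.load  rd  (counter 3, T1.r 3)
[2] T1.cas  hit  (counter 4, T1.r 3)
[3] T2.load  rd  (counter 4, T2.r 4)
[4] T1.load  rd  (counter 4, T1.r 4)
[5] T2.cas  hit  (counter 5, T2.r 4)
[6] T0.load  rd  (counter 5, T0.r 5)
[7] T0.cas  hit  (counter 6, T0.r 5)
[8] T1.cas  miss  (counter 6, T1.r 4)
[9] T0.load  rd  (counter 6, T0.r 6)
[10] T0.cas  hit  (counter 7, T0.r 6)
[11] T2.load  rd  (counter 7, T2.r 7)
[12] T0.load  rd  (counter 7, T0.r 7)
[13] T0.cas  hit  (counter 8, T0.r 7)
[14] T2.cas  miss  (counter 8, T2.r 7)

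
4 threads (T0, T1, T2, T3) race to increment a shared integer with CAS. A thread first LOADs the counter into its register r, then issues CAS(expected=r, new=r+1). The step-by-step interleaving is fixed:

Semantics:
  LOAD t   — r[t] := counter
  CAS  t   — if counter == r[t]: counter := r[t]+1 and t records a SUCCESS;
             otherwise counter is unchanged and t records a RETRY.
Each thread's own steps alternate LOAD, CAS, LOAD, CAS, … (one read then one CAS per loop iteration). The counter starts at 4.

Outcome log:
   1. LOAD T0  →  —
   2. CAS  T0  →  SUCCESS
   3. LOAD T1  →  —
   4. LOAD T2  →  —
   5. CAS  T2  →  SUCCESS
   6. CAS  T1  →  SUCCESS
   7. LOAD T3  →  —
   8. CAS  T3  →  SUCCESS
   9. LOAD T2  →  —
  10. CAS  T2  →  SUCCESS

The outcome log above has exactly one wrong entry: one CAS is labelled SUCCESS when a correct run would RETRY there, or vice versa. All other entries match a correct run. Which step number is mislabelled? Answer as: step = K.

Re-executing:
#1 T0 reads 4
#2 T0 CAS(4→5) writes; counter now 5
#3 T1 reads 5
#4 T2 reads 5
#5 T2 CAS(5→6) writes; counter now 6
#6 T1 CAS(5→6) fails; counter now 6
#7 T3 reads 6
#8 T3 CAS(6→7) writes; counter now 7
#9 T2 reads 7
#10 T2 CAS(7→8) writes; counter now 8
Log disagrees first at step 6.

step = 6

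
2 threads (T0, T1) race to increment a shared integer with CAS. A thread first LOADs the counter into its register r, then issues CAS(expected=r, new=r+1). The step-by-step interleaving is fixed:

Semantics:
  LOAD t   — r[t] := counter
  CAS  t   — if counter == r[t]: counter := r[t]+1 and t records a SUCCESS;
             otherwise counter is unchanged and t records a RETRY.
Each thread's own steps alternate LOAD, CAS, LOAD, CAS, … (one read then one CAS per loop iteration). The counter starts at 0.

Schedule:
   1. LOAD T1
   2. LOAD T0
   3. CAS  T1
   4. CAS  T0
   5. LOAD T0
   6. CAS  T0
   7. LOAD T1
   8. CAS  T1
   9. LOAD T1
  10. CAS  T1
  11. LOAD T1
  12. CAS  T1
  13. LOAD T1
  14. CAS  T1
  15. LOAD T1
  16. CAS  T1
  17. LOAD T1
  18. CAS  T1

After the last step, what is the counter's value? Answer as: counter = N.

[1] T1.load  rd  (counter 0, T1.r 0)
[2] T0.load  rd  (counter 0, T0.r 0)
[3] T1.cas  hit  (counter 1, T1.r 0)
[4] T0.cas  miss  (counter 1, T0.r 0)
[5] T0.load  rd  (counter 1, T0.r 1)
[6] T0.cas  hit  (counter 2, T0.r 1)
[7] T1.load  rd  (counter 2, T1.r 2)
[8] T1.cas  hit  (counter 3, T1.r 2)
[9] T1.load  rd  (counter 3, T1.r 3)
[10] T1.cas  hit  (counter 4, T1.r 3)
[11] T1.load  rd  (counter 4, T1.r 4)
[12] T1.cas  hit  (counter 5, T1.r 4)
[13] T1.load  rd  (counter 5, T1.r 5)
[14] T1.cas  hit  (counter 6, T1.r 5)
[15] T1.load  rd  (counter 6, T1.r 6)
[16] T1.cas  hit  (counter 7, T1.r 6)
[17] T1.load  rd  (counter 7, T1.r 7)
[18] T1.cas  hit  (counter 8, T1.r 7)

counter = 8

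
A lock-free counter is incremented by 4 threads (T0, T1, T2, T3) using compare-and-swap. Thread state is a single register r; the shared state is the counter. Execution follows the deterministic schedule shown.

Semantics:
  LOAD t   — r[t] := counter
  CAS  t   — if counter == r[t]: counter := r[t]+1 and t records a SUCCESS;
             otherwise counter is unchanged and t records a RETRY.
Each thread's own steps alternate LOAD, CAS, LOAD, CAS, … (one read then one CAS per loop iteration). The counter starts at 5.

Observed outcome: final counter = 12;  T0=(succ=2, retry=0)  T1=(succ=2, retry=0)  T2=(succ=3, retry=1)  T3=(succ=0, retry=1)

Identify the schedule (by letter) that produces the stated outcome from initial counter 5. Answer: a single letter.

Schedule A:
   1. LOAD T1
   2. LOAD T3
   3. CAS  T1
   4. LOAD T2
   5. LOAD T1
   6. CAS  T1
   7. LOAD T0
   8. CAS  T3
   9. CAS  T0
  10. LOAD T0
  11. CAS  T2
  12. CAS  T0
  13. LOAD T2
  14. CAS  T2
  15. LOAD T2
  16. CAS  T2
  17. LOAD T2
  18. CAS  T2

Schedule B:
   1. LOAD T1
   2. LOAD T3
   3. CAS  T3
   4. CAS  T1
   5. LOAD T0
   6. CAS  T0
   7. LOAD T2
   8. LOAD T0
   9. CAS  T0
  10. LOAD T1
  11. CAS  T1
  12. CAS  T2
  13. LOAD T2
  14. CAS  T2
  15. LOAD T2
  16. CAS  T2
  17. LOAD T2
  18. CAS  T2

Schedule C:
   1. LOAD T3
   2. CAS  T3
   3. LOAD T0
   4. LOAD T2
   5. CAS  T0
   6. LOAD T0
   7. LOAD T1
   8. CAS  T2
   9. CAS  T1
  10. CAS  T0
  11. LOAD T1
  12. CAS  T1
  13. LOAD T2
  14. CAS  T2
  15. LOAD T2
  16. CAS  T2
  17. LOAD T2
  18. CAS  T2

Run A:
   1) LOAD T1:  M=5  r_T1=5
   2) LOAD T3:  M=5  r_T3=5
   3) CAS  T1:  M=6  r_T1=5 ✓
   4) LOAD T2:  M=6  r_T2=6
   5) LOAD T1:  M=6  r_T1=6
   6) CAS  T1:  M=7  r_T1=6 ✓
   7) LOAD T0:  M=7  r_T0=7
   8) CAS  T3:  M=7  r_T3=5 ✗
   9) CAS  T0:  M=8  r_T0=7 ✓
  10) LOAD T0:  M=8  r_T0=8
  11) CAS  T2:  M=8  r_T2=6 ✗
  12) CAS  T0:  M=9  r_T0=8 ✓
  13) LOAD T2:  M=9  r_T2=9
  14) CAS  T2:  M=10  r_T2=9 ✓
  15) LOAD T2:  M=10  r_T2=10
  16) CAS  T2:  M=11  r_T2=10 ✓
  17) LOAD T2:  M=11  r_T2=11
  18) CAS  T2:  M=12  r_T2=11 ✓

A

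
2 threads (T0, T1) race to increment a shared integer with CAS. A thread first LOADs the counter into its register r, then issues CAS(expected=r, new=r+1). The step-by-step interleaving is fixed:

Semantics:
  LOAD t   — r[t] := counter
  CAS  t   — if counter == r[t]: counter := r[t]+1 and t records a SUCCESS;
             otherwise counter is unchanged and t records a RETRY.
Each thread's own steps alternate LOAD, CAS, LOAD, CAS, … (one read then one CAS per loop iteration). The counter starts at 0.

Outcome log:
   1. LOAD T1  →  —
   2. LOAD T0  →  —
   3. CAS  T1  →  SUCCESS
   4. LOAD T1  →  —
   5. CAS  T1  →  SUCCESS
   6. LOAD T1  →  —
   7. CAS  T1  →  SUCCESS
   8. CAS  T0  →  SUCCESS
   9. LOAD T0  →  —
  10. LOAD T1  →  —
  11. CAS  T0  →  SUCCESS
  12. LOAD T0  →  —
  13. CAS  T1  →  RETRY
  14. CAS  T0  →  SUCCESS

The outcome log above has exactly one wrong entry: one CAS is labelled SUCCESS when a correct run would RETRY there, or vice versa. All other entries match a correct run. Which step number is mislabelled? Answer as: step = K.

step = 8

Reference trace:
   1) LOAD T1:  M=0  r_T1=0
   2) LOAD T0:  M=0  r_T0=0
   3) CAS  T1:  M=1  r_T1=0 ✓
   4) LOAD T1:  M=1  r_T1=1
   5) CAS  T1:  M=2  r_T1=1 ✓
   6) LOAD T1:  M=2  r_T1=2
   7) CAS  T1:  M=3  r_T1=2 ✓
   8) CAS  T0:  M=3  r_T0=0 ✗
   9) LOAD T0:  M=3  r_T0=3
  10) LOAD T1:  M=3  r_T1=3
  11) CAS  T0:  M=4  r_T0=3 ✓
  12) LOAD T0:  M=4  r_T0=4
  13) CAS  T1:  M=4  r_T1=3 ✗
  14) CAS  T0:  M=5  r_T0=4 ✓
Flip is step 8.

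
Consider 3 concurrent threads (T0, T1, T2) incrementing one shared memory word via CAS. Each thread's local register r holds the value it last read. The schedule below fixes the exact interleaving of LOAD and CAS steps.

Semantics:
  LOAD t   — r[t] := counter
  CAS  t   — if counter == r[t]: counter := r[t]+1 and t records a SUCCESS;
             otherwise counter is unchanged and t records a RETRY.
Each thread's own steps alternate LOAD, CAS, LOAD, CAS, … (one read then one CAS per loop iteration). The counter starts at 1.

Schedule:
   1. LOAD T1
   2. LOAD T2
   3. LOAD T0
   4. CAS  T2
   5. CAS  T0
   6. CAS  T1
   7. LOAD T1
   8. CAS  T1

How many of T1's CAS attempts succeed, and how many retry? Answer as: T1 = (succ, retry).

[1] T1.load  rd  (counter 1, T1.r 1)
[2] T2.load  rd  (counter 1, T2.r 1)
[3] T0.load  rd  (counter 1, T0.r 1)
[4] T2.cas  hit  (counter 2, T2.r 1)
[5] T0.cas  miss  (counter 2, T0.r 1)
[6] T1.cas  miss  (counter 2, T1.r 1)
[7] T1.load  rd  (counter 2, T1.r 2)
[8] T1.cas  hit  (counter 3, T1.r 2)

T1 = (1, 1)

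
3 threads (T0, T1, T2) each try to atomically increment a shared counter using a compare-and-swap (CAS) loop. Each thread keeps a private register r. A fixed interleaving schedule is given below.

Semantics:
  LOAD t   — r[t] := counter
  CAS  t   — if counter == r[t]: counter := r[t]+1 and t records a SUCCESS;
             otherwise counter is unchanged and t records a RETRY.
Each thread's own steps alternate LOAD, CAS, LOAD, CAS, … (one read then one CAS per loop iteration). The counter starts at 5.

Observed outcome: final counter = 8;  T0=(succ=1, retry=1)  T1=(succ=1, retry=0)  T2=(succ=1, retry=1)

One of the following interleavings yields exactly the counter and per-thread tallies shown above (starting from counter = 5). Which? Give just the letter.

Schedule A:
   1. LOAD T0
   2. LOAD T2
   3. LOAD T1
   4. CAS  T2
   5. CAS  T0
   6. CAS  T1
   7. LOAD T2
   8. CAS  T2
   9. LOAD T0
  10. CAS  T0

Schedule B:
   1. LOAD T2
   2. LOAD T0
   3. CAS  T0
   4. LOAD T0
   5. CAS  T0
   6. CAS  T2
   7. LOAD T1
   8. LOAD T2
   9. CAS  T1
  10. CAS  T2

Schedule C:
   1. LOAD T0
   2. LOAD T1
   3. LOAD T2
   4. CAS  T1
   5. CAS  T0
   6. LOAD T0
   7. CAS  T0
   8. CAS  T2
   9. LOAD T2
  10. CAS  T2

C

Simulating candidate C:
[1] T0.load  rd  (counter 5, T0.r 5)
[2] T1.load  rd  (counter 5, T1.r 5)
[3] T2.load  rd  (counter 5, T2.r 5)
[4] T1.cas  hit  (counter 6, T1.r 5)
[5] T0.cas  miss  (counter 6, T0.r 5)
[6] T0.load  rd  (counter 6, T0.r 6)
[7] T0.cas  hit  (counter 7, T0.r 6)
[8] T2.cas  miss  (counter 7, T2.r 5)
[9] T2.load  rd  (counter 7, T2.r 7)
[10] T2.cas  hit  (counter 8, T2.r 7)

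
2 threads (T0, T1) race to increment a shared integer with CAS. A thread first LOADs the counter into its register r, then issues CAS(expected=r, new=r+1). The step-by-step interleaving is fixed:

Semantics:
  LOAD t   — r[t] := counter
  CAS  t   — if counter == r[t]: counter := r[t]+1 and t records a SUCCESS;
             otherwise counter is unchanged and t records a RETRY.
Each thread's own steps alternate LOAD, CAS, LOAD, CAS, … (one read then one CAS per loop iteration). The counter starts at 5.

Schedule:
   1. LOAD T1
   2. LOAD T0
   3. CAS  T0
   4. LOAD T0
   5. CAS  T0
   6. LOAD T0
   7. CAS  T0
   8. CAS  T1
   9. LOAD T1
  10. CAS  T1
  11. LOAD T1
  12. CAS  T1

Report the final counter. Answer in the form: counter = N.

counter = 10

step 1: T1 LOAD ⇒ load; ctr=5 reg=5
step 2: T0 LOAD ⇒ load; ctr=5 reg=5
step 3: T0 CAS ⇒ ok; ctr=6 reg=5
step 4: T0 LOAD ⇒ load; ctr=6 reg=6
step 5: T0 CAS ⇒ ok; ctr=7 reg=6
step 6: T0 LOAD ⇒ load; ctr=7 reg=7
step 7: T0 CAS ⇒ ok; ctr=8 reg=7
step 8: T1 CAS ⇒ retry; ctr=8 reg=5
step 9: T1 LOAD ⇒ load; ctr=8 reg=8
step 10: T1 CAS ⇒ ok; ctr=9 reg=8
step 11: T1 LOAD ⇒ load; ctr=9 reg=9
step 12: T1 CAS ⇒ ok; ctr=10 reg=9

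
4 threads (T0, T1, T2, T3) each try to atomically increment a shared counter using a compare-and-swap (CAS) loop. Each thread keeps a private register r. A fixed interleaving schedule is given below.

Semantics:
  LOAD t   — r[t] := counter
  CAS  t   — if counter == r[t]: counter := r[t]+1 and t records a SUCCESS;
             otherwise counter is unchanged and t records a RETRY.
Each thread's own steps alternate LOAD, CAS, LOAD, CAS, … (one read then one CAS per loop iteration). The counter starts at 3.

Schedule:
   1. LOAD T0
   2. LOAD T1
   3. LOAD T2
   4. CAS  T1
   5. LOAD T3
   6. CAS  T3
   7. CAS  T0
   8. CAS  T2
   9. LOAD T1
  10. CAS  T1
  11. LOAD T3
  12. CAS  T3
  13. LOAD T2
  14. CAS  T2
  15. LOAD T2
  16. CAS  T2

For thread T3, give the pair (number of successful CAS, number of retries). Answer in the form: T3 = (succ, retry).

T0 LOAD — after: cnt=3, r=3 — load
T1 LOAD — after: cnt=3, r=3 — load
T2 LOAD — after: cnt=3, r=3 — load
T1 CAS — after: cnt=4, r=3 — ok
T3 LOAD — after: cnt=4, r=4 — load
T3 CAS — after: cnt=5, r=4 — ok
T0 CAS — after: cnt=5, r=3 — retry
T2 CAS — after: cnt=5, r=3 — retry
T1 LOAD — after: cnt=5, r=5 — load
T1 CAS — after: cnt=6, r=5 — ok
T3 LOAD — after: cnt=6, r=6 — load
T3 CAS — after: cnt=7, r=6 — ok
T2 LOAD — after: cnt=7, r=7 — load
T2 CAS — after: cnt=8, r=7 — ok
T2 LOAD — after: cnt=8, r=8 — load
T2 CAS — after: cnt=9, r=8 — ok

T3 = (2, 0)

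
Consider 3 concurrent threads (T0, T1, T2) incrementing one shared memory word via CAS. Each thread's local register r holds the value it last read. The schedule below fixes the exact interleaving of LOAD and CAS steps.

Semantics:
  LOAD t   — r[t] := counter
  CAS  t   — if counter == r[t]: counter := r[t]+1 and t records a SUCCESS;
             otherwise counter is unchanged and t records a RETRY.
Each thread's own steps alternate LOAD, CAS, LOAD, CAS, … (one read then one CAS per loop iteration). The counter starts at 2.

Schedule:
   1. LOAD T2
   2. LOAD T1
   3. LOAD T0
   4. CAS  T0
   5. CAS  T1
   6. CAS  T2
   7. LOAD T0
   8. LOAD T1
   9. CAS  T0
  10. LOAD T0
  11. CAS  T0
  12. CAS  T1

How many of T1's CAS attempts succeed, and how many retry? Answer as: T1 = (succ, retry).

T1 = (0, 2)

step 1: T2 LOAD ⇒ load; ctr=2 reg=2
step 2: T1 LOAD ⇒ load; ctr=2 reg=2
step 3: T0 LOAD ⇒ load; ctr=2 reg=2
step 4: T0 CAS ⇒ ok; ctr=3 reg=2
step 5: T1 CAS ⇒ retry; ctr=3 reg=2
step 6: T2 CAS ⇒ retry; ctr=3 reg=2
step 7: T0 LOAD ⇒ load; ctr=3 reg=3
step 8: T1 LOAD ⇒ load; ctr=3 reg=3
step 9: T0 CAS ⇒ ok; ctr=4 reg=3
step 10: T0 LOAD ⇒ load; ctr=4 reg=4
step 11: T0 CAS ⇒ ok; ctr=5 reg=4
step 12: T1 CAS ⇒ retry; ctr=5 reg=3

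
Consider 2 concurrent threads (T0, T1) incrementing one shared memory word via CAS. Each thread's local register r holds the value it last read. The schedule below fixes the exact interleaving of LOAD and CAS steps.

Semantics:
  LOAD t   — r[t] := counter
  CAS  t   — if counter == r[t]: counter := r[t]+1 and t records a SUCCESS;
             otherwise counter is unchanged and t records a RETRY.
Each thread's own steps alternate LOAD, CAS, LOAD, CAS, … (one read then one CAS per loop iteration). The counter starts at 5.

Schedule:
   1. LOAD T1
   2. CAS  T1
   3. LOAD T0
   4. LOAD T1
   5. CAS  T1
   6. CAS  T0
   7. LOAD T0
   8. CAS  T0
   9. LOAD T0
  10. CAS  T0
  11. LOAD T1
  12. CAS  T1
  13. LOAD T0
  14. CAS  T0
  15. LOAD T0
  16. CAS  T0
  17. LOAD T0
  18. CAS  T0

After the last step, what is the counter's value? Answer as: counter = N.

counter = 13

step 1: T1 LOAD ⇒ load; ctr=5 reg=5
step 2: T1 CAS ⇒ ok; ctr=6 reg=5
step 3: T0 LOAD ⇒ load; ctr=6 reg=6
step 4: T1 LOAD ⇒ load; ctr=6 reg=6
step 5: T1 CAS ⇒ ok; ctr=7 reg=6
step 6: T0 CAS ⇒ retry; ctr=7 reg=6
step 7: T0 LOAD ⇒ load; ctr=7 reg=7
step 8: T0 CAS ⇒ ok; ctr=8 reg=7
step 9: T0 LOAD ⇒ load; ctr=8 reg=8
step 10: T0 CAS ⇒ ok; ctr=9 reg=8
step 11: T1 LOAD ⇒ load; ctr=9 reg=9
step 12: T1 CAS ⇒ ok; ctr=10 reg=9
step 13: T0 LOAD ⇒ load; ctr=10 reg=10
step 14: T0 CAS ⇒ ok; ctr=11 reg=10
step 15: T0 LOAD ⇒ load; ctr=11 reg=11
step 16: T0 CAS ⇒ ok; ctr=12 reg=11
step 17: T0 LOAD ⇒ load; ctr=12 reg=12
step 18: T0 CAS ⇒ ok; ctr=13 reg=12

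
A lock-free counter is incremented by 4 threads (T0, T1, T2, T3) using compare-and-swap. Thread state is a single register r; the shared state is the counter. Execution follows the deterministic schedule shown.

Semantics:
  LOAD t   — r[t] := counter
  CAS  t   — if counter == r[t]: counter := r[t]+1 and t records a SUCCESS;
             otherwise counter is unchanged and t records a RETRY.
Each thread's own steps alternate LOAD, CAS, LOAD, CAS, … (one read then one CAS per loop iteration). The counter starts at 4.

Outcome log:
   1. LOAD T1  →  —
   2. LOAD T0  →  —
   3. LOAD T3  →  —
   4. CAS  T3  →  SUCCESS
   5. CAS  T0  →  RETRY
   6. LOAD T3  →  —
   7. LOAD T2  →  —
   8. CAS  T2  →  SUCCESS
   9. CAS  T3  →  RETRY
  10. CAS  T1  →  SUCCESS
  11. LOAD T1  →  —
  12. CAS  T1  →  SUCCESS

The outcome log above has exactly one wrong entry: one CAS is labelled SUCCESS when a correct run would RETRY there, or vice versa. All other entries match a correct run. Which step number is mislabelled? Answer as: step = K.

step = 10

Re-executing:
[1] T1.load  rd  (counter 4, T1.r 4)
[2] T0.load  rd  (counter 4, T0.r 4)
[3] T3.load  rd  (counter 4, T3.r 4)
[4] T3.cas  hit  (counter 5, T3.r 4)
[5] T0.cas  miss  (counter 5, T0.r 4)
[6] T3.load  rd  (counter 5, T3.r 5)
[7] T2.load  rd  (counter 5, T2.r 5)
[8] T2.cas  hit  (counter 6, T2.r 5)
[9] T3.cas  miss  (counter 6, T3.r 5)
[10] T1.cas  miss  (counter 6, T1.r 4)
[11] T1.load  rd  (counter 6, T1.r 6)
[12] T1.cas  hit  (counter 7, T1.r 6)
Flip is step 10.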